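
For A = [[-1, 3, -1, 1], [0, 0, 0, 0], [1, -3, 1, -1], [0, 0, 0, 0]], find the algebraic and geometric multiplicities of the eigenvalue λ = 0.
The characteristic polynomial is x^4, so the factor x appears with exponent 4: the algebraic multiplicity is 4.

rank(A) = 1, so the eigenspace has dimension 4 - 1 = 3: the geometric multiplicity is 3.

Since 3 < 4, A is not diagonalizable.

algebraic multiplicity 4, geometric multiplicity 3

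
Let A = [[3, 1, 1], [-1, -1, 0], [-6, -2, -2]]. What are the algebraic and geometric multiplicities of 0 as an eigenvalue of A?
algebraic multiplicity 3, geometric multiplicity 1

The characteristic polynomial is x^3, so the factor x appears with exponent 3: the algebraic multiplicity is 3.

rank(A) = 2, so the eigenspace has dimension 3 - 2 = 1: the geometric multiplicity is 1.

Since 1 < 3, A is not diagonalizable.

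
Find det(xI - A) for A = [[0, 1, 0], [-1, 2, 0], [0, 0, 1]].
χ_A(x) = (x - 1)^3

xI - A = [[x, -1, 0], [1, x - 2, 0], [0, 0, x - 1]].

Expanding det(xI - A) along the first row:
det(xI - A) = + (x)·det([[x - 2, 0], [0, x - 1]]) - (-1)·det([[1, 0], [0, x - 1]]) + (0)·det([[1, x - 2], [0, 0]]).

Evaluating gives χ_A(x) = x^3 - 3x^2 + 3x - 1 = (x - 1)^3.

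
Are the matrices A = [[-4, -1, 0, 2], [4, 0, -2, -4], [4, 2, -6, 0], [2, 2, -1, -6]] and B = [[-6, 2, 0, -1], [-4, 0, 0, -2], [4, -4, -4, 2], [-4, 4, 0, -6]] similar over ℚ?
Both have characteristic polynomial (x + 4)^4 and minimal polynomial (x + 4)^2. But rank(A + 4I) = 2 for A while rank(B + 4I) = 1 for B, so the number of Jordan blocks at λ = -4 differs. A and B are not similar.

No.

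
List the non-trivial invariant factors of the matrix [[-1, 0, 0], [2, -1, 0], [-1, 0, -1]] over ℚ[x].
x + 1, (x + 1)^2

The Jordan structure of A has elementary divisors (x + 1)^2, (x + 1). Arranging the block sizes at each eigenvalue in decreasing order and taking row products gives the invariant factors.

Invariant factors (smallest first, each dividing the next): x + 1, (x + 1)^2.

Check: the last factor (x + 1)^2 is the minimal polynomial, and the product (x + 1)^3 is the characteristic polynomial.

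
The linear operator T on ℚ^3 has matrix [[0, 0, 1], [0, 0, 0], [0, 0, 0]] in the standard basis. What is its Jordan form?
The characteristic polynomial is det(xI - A) = x^3, so the eigenvalues are 0 (algebraic multiplicity 3).

For λ = 0: rank(A) = 1, rank(A^2) = 0. The eigenspace has dimension 3 - 1 = 2, so there are 2 Jordan blocks; the rank sequence gives block sizes [2, 1].

Assembling the blocks gives the Jordan form J above.

J = [[0, 1, 0], [0, 0, 0], [0, 0, 0]]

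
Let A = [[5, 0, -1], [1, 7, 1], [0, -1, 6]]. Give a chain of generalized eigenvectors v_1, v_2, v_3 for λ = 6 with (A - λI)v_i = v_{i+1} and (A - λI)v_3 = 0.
v_1 = [[1, 0, 0]]^T, v_2 = [[-1, 1, 0]]^T, v_3 = [[1, 0, -1]]^T

We seek v_1 ∈ ker((A - 6I)^3) \ ker((A - 6I)^2), then set v_{i+1} = (A - 6I) v_i.

One such chain is v_1 = [[1, 0, 0]]^T, v_2 = [[-1, 1, 0]]^T, v_3 = [[1, 0, -1]]^T. Check: (A - 6I) v_3 = [[0, 0, 0]]^T = 0.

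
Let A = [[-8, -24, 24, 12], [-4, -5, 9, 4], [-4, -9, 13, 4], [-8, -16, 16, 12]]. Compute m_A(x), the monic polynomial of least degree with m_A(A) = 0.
The characteristic polynomial factors as x(x - 4)^3. The minimal polynomial is ∏(x - λ)^{k_λ} where k_λ is the size of the largest Jordan block at λ.

For λ = 0: rank(A) = 3, and the largest Jordan block has size 1 (the smallest k with rank(A^k) = rank(A^(k+1))).
For λ = 4: rank(A - 4I) = 2, and the largest Jordan block has size 2 (the smallest k with rank((A - 4I)^k) = rank((A - 4I)^(k+1))).

So m_A(x) = x(x - 4)^2.

m_A(x) = x(x - 4)^2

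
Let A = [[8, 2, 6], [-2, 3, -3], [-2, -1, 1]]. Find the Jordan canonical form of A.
J = [[4, 1, 0], [0, 4, 0], [0, 0, 4]]

The characteristic polynomial is det(xI - A) = (x - 4)^3, so the eigenvalues are 4 (algebraic multiplicity 3).

For λ = 4: rank(A - 4I) = 1, rank((A - 4I)^2) = 0. The eigenspace has dimension 3 - 1 = 2, so there are 2 Jordan blocks; the rank sequence gives block sizes [2, 1].

Assembling the blocks gives the Jordan form J above.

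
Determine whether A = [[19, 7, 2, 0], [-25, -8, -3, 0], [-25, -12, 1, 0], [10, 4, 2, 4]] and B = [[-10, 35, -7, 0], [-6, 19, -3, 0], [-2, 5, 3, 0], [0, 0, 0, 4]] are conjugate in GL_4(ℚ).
No.

Both have characteristic polynomial (x - 4)^4, but the minimal polynomial of A is (x - 4)^3 while the minimal polynomial of B is (x - 4)^2. The minimal polynomial is a similarity invariant, so A and B are not similar.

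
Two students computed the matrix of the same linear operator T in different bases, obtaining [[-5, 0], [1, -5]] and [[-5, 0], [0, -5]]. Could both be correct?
No.

Both have characteristic polynomial (x + 5)^2, but the minimal polynomial of A is (x + 5)^2 while the minimal polynomial of B is x + 5. The minimal polynomial is a similarity invariant, so A and B are not similar.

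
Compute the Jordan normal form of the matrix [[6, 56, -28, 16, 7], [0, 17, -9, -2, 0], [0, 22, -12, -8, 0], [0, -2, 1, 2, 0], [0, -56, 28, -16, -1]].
J = [[-1, 0, 0, 0, 0], [0, -1, 0, 0, 0], [0, 0, 4, 1, 0], [0, 0, 0, 4, 0], [0, 0, 0, 0, 6]]

The characteristic polynomial is det(xI - A) = (x - 6)(x - 4)^2(x + 1)^2, so the eigenvalues are -1 (algebraic multiplicity 2), 4 (algebraic multiplicity 2), 6 (algebraic multiplicity 1).

For λ = -1: rank(A + I) = 3. The eigenspace has dimension 5 - 3 = 2, so there are 2 Jordan blocks; the rank sequence gives block sizes [1, 1].

For λ = 4: rank(A - 4I) = 4, rank((A - 4I)^2) = 3. The eigenspace has dimension 5 - 4 = 1, so there is 1 Jordan block; the rank sequence gives block sizes [2].

For λ = 6: algebraic multiplicity 1 gives one 1×1 block.

Assembling the blocks gives the Jordan form J above.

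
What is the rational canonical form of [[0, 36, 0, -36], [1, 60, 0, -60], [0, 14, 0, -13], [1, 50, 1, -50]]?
The invariant factors of A (the non-unit diagonal entries of the Smith normal form of xI - A over ℚ[x]) are (x - 6)^2(x + 1)^2, each dividing the next. The characteristic polynomial is their product, (x - 6)^2(x + 1)^2.

The rational canonical form is the block-diagonal matrix of companion matrices C(f_i):
R = [[0, 0, 0, -36], [1, 0, 0, -60], [0, 1, 0, -13], [0, 0, 1, 10]].

R = [[0, 0, 0, -36], [1, 0, 0, -60], [0, 1, 0, -13], [0, 0, 1, 10]]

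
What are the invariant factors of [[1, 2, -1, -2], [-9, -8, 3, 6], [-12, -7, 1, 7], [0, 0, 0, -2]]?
x + 2, (x + 2)^3

The Jordan structure of A has elementary divisors (x + 2)^3, (x + 2). Arranging the block sizes at each eigenvalue in decreasing order and taking row products gives the invariant factors.

Invariant factors (smallest first, each dividing the next): x + 2, (x + 2)^3.

Check: the last factor (x + 2)^3 is the minimal polynomial, and the product (x + 2)^4 is the characteristic polynomial.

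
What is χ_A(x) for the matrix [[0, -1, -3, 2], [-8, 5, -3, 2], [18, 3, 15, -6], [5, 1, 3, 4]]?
χ_A(x) = (x - 6)^4

xI - A = [[x, 1, 3, -2], [8, x - 5, 3, -2], [-18, -3, x - 15, 6], [-5, -1, -3, x - 4]].

Expanding det(xI - A) along the first row:
det(xI - A) = + (x)·det([[x - 5, 3, -2], [-3, x - 15, 6], [-1, -3, x - 4]]) - (1)·det([[8, 3, -2], [-18, x - 15, 6], [-5, -3, x - 4]]) + (3)·det([[8, x - 5, -2], [-18, -3, 6], [-5, -1, x - 4]]) - (-2)·det([[8, x - 5, 3], [-18, -3, x - 15], [-5, -1, -3]]).

Evaluating gives χ_A(x) = x^4 - 24x^3 + 216x^2 - 864x + 1296 = (x - 6)^4.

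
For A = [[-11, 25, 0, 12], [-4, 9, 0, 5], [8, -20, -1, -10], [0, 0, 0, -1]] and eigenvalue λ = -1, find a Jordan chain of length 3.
v_1 = [[1, 0, 0, 1]]^T, v_2 = [[2, 1, -2, 0]]^T, v_3 = [[5, 2, -4, 0]]^T

We seek v_1 ∈ ker((A + I)^3) \ ker((A + I)^2), then set v_{i+1} = (A + I) v_i.

One such chain is v_1 = [[1, 0, 0, 1]]^T, v_2 = [[2, 1, -2, 0]]^T, v_3 = [[5, 2, -4, 0]]^T. Check: (A + I) v_3 = [[0, 0, 0, 0]]^T = 0.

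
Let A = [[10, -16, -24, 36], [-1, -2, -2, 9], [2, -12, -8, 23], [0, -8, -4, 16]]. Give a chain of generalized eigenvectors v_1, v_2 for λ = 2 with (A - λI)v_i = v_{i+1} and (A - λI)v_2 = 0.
We seek v_1 ∈ ker((A - 2I)^2) \ ker(A - 2I), then set v_{i+1} = (A - 2I) v_i.

One such chain is v_1 = [[5, 3, 4, 3]]^T, v_2 = [[4, 2, 3, 2]]^T. Check: (A - 2I) v_2 = [[0, 0, 0, 0]]^T = 0.

v_1 = [[5, 3, 4, 3]]^T, v_2 = [[4, 2, 3, 2]]^T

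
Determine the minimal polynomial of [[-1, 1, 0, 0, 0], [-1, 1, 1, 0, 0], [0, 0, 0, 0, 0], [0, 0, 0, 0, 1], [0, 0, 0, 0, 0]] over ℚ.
The characteristic polynomial factors as x^5. The minimal polynomial is ∏(x - λ)^{k_λ} where k_λ is the size of the largest Jordan block at λ.

For λ = 0: rank(A) = 3, and the largest Jordan block has size 3 (the smallest k with rank(A^k) = rank(A^(k+1))).

So m_A(x) = x^3.

m_A(x) = x^3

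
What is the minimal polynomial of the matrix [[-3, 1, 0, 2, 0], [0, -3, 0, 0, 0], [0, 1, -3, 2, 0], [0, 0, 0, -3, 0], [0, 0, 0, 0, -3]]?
m_A(x) = (x + 3)^2

The characteristic polynomial factors as (x + 3)^5. The minimal polynomial is ∏(x - λ)^{k_λ} where k_λ is the size of the largest Jordan block at λ.

For λ = -3: rank(A + 3I) = 1, and the largest Jordan block has size 2 (the smallest k with rank((A + 3I)^k) = rank((A + 3I)^(k+1))).

So m_A(x) = (x + 3)^2.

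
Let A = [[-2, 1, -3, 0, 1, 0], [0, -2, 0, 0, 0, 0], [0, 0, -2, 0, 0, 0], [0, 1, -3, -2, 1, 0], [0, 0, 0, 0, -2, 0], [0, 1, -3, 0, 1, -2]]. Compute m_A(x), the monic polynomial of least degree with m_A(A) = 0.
The characteristic polynomial factors as (x + 2)^6. The minimal polynomial is ∏(x - λ)^{k_λ} where k_λ is the size of the largest Jordan block at λ.

For λ = -2: rank(A + 2I) = 1, and the largest Jordan block has size 2 (the smallest k with rank((A + 2I)^k) = rank((A + 2I)^(k+1))).

So m_A(x) = (x + 2)^2.

m_A(x) = (x + 2)^2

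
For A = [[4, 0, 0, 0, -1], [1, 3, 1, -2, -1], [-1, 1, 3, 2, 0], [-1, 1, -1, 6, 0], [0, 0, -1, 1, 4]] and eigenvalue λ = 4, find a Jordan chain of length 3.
We seek v_1 ∈ ker((A - 4I)^3) \ ker((A - 4I)^2), then set v_{i+1} = (A - 4I) v_i.

One such chain is v_1 = [[0, 0, 1, 0, 0]]^T, v_2 = [[0, 1, -1, -1, -1]]^T, v_3 = [[1, 1, 0, 0, 0]]^T. Check: (A - 4I) v_3 = [[0, 0, 0, 0, 0]]^T = 0.

v_1 = [[0, 0, 1, 0, 0]]^T, v_2 = [[0, 1, -1, -1, -1]]^T, v_3 = [[1, 1, 0, 0, 0]]^T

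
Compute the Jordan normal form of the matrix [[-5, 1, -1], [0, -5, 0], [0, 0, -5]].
J = [[-5, 1, 0], [0, -5, 0], [0, 0, -5]]

The characteristic polynomial is det(xI - A) = (x + 5)^3, so the eigenvalues are -5 (algebraic multiplicity 3).

For λ = -5: rank(A + 5I) = 1, rank((A + 5I)^2) = 0. The eigenspace has dimension 3 - 1 = 2, so there are 2 Jordan blocks; the rank sequence gives block sizes [2, 1].

Assembling the blocks gives the Jordan form J above.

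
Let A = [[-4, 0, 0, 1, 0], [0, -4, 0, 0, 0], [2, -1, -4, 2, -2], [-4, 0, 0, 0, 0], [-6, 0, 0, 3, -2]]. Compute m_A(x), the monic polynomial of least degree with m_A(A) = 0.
m_A(x) = (x + 2)^2(x + 4)^2

The characteristic polynomial factors as (x + 2)^3(x + 4)^2. The minimal polynomial is ∏(x - λ)^{k_λ} where k_λ is the size of the largest Jordan block at λ.

For λ = -4: rank(A + 4I) = 4, and the largest Jordan block has size 2 (the smallest k with rank((A + 4I)^k) = rank((A + 4I)^(k+1))).
For λ = -2: rank(A + 2I) = 3, and the largest Jordan block has size 2 (the smallest k with rank((A + 2I)^k) = rank((A + 2I)^(k+1))).

So m_A(x) = (x + 2)^2(x + 4)^2.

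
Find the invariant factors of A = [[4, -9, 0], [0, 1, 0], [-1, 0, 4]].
The Jordan structure of A has elementary divisors (x - 1), (x - 4)^2. Arranging the block sizes at each eigenvalue in decreasing order and taking row products gives the invariant factors.

Invariant factors (smallest first, each dividing the next): (x - 4)^2(x - 1).

Check: the last factor (x - 4)^2(x - 1) is the minimal polynomial, and the product (x - 4)^2(x - 1) is the characteristic polynomial.

(x - 4)^2(x - 1)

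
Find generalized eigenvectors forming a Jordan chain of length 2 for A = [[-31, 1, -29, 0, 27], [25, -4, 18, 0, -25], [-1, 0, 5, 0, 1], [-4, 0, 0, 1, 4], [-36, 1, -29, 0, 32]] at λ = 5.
We seek v_1 ∈ ker((A - 5I)^2) \ ker(A - 5I), then set v_{i+1} = (A - 5I) v_i.

One such chain is v_1 = [[0, -1, 1, 1, 1]]^T, v_2 = [[-3, 2, 1, 0, -3]]^T. Check: (A - 5I) v_2 = [[0, 0, 0, 0, 0]]^T = 0.

v_1 = [[0, -1, 1, 1, 1]]^T, v_2 = [[-3, 2, 1, 0, -3]]^T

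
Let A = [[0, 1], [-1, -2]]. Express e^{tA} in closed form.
e^{tA} = [[(t + 1)*e^{-t}, t*e^{-t}], [-t*e^{-t}, (1 - t)*e^{-t}]]

A has Jordan form J = [[-1, 1], [0, -1]] with A = PJP^{-1}, so e^{tA} = P e^{tJ} P^{-1}.

For a Jordan block J_k(λ), e^{tJ_k(λ)} = e^{λt} · (I + tN + t^2 N^2/2! + ... + t^{k-1} N^{k-1}/(k-1)!) where N is the nilpotent superdiagonal part.

Assembling the blocks and conjugating back gives the entries of e^{tA} as shown above.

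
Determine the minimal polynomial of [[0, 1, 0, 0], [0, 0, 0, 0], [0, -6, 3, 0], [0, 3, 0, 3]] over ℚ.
m_A(x) = x^2(x - 3)

The characteristic polynomial factors as x^2(x - 3)^2. The minimal polynomial is ∏(x - λ)^{k_λ} where k_λ is the size of the largest Jordan block at λ.

For λ = 0: rank(A) = 3, and the largest Jordan block has size 2 (the smallest k with rank(A^k) = rank(A^(k+1))).
For λ = 3: rank(A - 3I) = 2, and the largest Jordan block has size 1 (the smallest k with rank((A - 3I)^k) = rank((A - 3I)^(k+1))).

So m_A(x) = x^2(x - 3).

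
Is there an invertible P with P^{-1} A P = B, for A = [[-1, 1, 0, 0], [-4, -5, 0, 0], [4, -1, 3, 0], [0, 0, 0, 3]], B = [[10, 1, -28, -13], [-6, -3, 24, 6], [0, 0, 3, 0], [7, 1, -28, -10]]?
Two matrices over a field are similar if and only if they have the same invariant factors.

Both A and B have characteristic polynomial (x - 3)^2(x + 3)^2 and minimal polynomial (x - 3)(x + 3)^2. Computing further, both have invariant factors x - 3, (x - 3)(x + 3)^2. Hence A and B are similar.

Yes.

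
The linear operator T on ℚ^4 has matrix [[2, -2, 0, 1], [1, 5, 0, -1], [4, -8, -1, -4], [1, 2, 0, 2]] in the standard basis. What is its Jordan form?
The characteristic polynomial is det(xI - A) = (x - 3)^3(x + 1), so the eigenvalues are -1 (algebraic multiplicity 1), 3 (algebraic multiplicity 3).

For λ = -1: algebraic multiplicity 1 gives one 1×1 block.

For λ = 3: rank(A - 3I) = 2, rank((A - 3I)^2) = 1. The eigenspace has dimension 4 - 2 = 2, so there are 2 Jordan blocks; the rank sequence gives block sizes [2, 1].

Assembling the blocks gives the Jordan form J above.

J = [[-1, 0, 0, 0], [0, 3, 1, 0], [0, 0, 3, 0], [0, 0, 0, 3]]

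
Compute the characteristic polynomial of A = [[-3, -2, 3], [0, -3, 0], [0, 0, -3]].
xI - A = [[x + 3, 2, -3], [0, x + 3, 0], [0, 0, x + 3]].

Expanding det(xI - A) along the first row:
det(xI - A) = + (x + 3)·det([[x + 3, 0], [0, x + 3]]) - (2)·det([[0, 0], [0, x + 3]]) + (-3)·det([[0, x + 3], [0, 0]]).

Evaluating gives χ_A(x) = x^3 + 9x^2 + 27x + 27 = (x + 3)^3.

χ_A(x) = (x + 3)^3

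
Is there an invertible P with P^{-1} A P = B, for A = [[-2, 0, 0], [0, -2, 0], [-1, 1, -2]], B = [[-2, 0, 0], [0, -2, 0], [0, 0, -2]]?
No.

Both have characteristic polynomial (x + 2)^3, but the minimal polynomial of A is (x + 2)^2 while the minimal polynomial of B is x + 2. The minimal polynomial is a similarity invariant, so A and B are not similar.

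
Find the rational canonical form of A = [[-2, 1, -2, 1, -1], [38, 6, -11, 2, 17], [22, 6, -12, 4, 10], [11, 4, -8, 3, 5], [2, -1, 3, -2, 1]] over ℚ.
R = [[0, 1, 0, 0, 0], [1, -3, 0, 0, 0], [0, 0, 0, 0, -2], [0, 0, 1, 0, 7], [0, 0, 0, 1, -1]]

The invariant factors of A (the non-unit diagonal entries of the Smith normal form of xI - A over ℚ[x]) are x^2 + 3x - 1, (x - 2)(x^2 + 3x - 1), each dividing the next. The characteristic polynomial is their product, (x - 2)(x^2 + 3x - 1)^2.

The rational canonical form is the block-diagonal matrix of companion matrices C(f_i):
R = [[0, 1, 0, 0, 0], [1, -3, 0, 0, 0], [0, 0, 0, 0, -2], [0, 0, 1, 0, 7], [0, 0, 0, 1, -1]].

Note the characteristic polynomial does not split into linear factors over ℚ, so A has no Jordan form over ℚ; the rational canonical form exists over any field.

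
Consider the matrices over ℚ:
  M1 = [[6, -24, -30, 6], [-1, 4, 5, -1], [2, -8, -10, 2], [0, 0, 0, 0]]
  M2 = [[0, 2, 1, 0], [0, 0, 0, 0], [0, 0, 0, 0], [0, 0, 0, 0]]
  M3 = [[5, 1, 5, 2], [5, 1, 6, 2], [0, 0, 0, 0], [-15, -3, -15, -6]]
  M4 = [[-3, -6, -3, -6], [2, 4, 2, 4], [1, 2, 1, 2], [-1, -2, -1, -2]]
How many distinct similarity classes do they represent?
Characteristic polynomials: χ_{M1} = x^4, χ_{M2} = x^4, χ_{M3} = x^4, χ_{M4} = x^4.

{M1, M2, M4}: invariant factors x, x, x^2.

{M3}: invariant factors x, x^3.

Matrices are similar if and only if their invariant-factor lists agree; the partition into similarity classes is {M1, M2, M4}, {M3}.

2 classes: {M1, M2, M4}, {M3}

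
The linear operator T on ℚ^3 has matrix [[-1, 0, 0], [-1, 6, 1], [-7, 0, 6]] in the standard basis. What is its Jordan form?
The characteristic polynomial is det(xI - A) = (x - 6)^2(x + 1), so the eigenvalues are -1 (algebraic multiplicity 1), 6 (algebraic multiplicity 2).

For λ = -1: algebraic multiplicity 1 gives one 1×1 block.

For λ = 6: rank(A - 6I) = 2, rank((A - 6I)^2) = 1. The eigenspace has dimension 3 - 2 = 1, so there is 1 Jordan block; the rank sequence gives block sizes [2].

Assembling the blocks gives the Jordan form J above.

J = [[-1, 0, 0], [0, 6, 1], [0, 0, 6]]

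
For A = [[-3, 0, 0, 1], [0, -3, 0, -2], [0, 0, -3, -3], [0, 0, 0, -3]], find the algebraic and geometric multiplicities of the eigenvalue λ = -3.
The characteristic polynomial is (x + 3)^4, so the factor x + 3 appears with exponent 4: the algebraic multiplicity is 4.

rank(A + 3I) = 1, so the eigenspace has dimension 4 - 1 = 3: the geometric multiplicity is 3.

Since 3 < 4, A is not diagonalizable.

algebraic multiplicity 4, geometric multiplicity 3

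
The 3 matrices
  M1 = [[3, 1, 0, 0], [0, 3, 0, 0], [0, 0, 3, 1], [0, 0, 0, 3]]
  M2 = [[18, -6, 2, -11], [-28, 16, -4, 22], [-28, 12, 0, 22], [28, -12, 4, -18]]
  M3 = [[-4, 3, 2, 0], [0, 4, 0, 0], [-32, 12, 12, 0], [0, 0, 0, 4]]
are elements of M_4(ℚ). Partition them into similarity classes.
2 classes: {M1}, {M2, M3}

Characteristic polynomials: χ_{M1} = (x - 3)^4, χ_{M2} = (x - 4)^4, χ_{M3} = (x - 4)^4.

{M1}: invariant factors (x - 3)^2, (x - 3)^2.

{M2, M3}: invariant factors x - 4, x - 4, (x - 4)^2.

Matrices are similar if and only if their invariant-factor lists agree; the partition into similarity classes is {M1}, {M2, M3}.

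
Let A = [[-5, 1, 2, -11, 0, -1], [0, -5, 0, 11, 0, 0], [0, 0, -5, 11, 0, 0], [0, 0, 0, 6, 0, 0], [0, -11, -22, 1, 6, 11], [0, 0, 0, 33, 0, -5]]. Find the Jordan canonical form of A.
J = [[-5, 1, 0, 0, 0, 0], [0, -5, 0, 0, 0, 0], [0, 0, -5, 0, 0, 0], [0, 0, 0, -5, 0, 0], [0, 0, 0, 0, 6, 1], [0, 0, 0, 0, 0, 6]]

The characteristic polynomial is det(xI - A) = (x - 6)^2(x + 5)^4, so the eigenvalues are -5 (algebraic multiplicity 4), 6 (algebraic multiplicity 2).

For λ = -5: rank(A + 5I) = 3, rank((A + 5I)^2) = 2. The eigenspace has dimension 6 - 3 = 3, so there are 3 Jordan blocks; the rank sequence gives block sizes [2, 1, 1].

For λ = 6: rank(A - 6I) = 5, rank((A - 6I)^2) = 4. The eigenspace has dimension 6 - 5 = 1, so there is 1 Jordan block; the rank sequence gives block sizes [2].

Assembling the blocks gives the Jordan form J above.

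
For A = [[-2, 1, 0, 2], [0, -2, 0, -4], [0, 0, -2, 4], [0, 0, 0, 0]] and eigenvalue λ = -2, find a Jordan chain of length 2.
v_1 = [[0, 1, -1, 0]]^T, v_2 = [[1, 0, 0, 0]]^T

We seek v_1 ∈ ker((A + 2I)^2) \ ker(A + 2I), then set v_{i+1} = (A + 2I) v_i.

One such chain is v_1 = [[0, 1, -1, 0]]^T, v_2 = [[1, 0, 0, 0]]^T. Check: (A + 2I) v_2 = [[0, 0, 0, 0]]^T = 0.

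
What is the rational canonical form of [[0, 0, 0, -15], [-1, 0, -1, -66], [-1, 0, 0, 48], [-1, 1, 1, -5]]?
R = [[0, 0, 0, -15], [1, 0, 0, -18], [0, 1, 0, -3], [0, 0, 1, -5]]

The invariant factors of A (the non-unit diagonal entries of the Smith normal form of xI - A over ℚ[x]) are (x + 5)(x^3 + 3x + 3), each dividing the next. The characteristic polynomial is their product, (x + 5)(x^3 + 3x + 3).

The rational canonical form is the block-diagonal matrix of companion matrices C(f_i):
R = [[0, 0, 0, -15], [1, 0, 0, -18], [0, 1, 0, -3], [0, 0, 1, -5]].

Note the characteristic polynomial does not split into linear factors over ℚ, so A has no Jordan form over ℚ; the rational canonical form exists over any field.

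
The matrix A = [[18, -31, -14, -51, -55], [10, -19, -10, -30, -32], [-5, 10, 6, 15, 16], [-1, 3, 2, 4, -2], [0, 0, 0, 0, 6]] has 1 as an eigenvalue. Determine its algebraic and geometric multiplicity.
The characteristic polynomial is (x - 6)^2(x - 1)^3, so the factor x - 1 appears with exponent 3: the algebraic multiplicity is 3.

rank(A - I) = 3, so the eigenspace has dimension 5 - 3 = 2: the geometric multiplicity is 2.

Since 2 < 3, A is not diagonalizable.

algebraic multiplicity 3, geometric multiplicity 2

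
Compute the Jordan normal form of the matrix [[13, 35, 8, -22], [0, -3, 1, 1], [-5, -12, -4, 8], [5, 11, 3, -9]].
The characteristic polynomial is det(xI - A) = (x - 3)(x + 2)^3, so the eigenvalues are -2 (algebraic multiplicity 3), 3 (algebraic multiplicity 1).

For λ = -2: rank(A + 2I) = 3, rank((A + 2I)^2) = 2, rank((A + 2I)^3) = 1. The eigenspace has dimension 4 - 3 = 1, so there is 1 Jordan block; the rank sequence gives block sizes [3].

For λ = 3: algebraic multiplicity 1 gives one 1×1 block.

Assembling the blocks gives the Jordan form J above.

J = [[-2, 1, 0, 0], [0, -2, 1, 0], [0, 0, -2, 0], [0, 0, 0, 3]]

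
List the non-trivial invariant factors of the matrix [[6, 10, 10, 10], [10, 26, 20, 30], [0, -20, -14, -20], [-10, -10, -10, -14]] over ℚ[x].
(x - 6)(x + 4), (x - 6)(x + 4)

The Jordan structure of A has elementary divisors (x + 4), (x + 4), (x - 6), (x - 6). Arranging the block sizes at each eigenvalue in decreasing order and taking row products gives the invariant factors.

Invariant factors (smallest first, each dividing the next): (x - 6)(x + 4), (x - 6)(x + 4).

Check: the last factor (x - 6)(x + 4) is the minimal polynomial, and the product (x - 6)^2(x + 4)^2 is the characteristic polynomial.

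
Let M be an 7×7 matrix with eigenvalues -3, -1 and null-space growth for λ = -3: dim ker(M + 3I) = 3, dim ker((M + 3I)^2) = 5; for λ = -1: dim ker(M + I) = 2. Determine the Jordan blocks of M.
Jordan blocks: (-3, 2), (-3, 2), (-3, 1), (-1, 1), (-1, 1)

λ = -3: successive nullity increments [3, 2] count blocks of size ≥ k; block sizes are [2, 2, 1].
λ = -1: successive nullity increments [2] count blocks of size ≥ k; block sizes are [1, 1].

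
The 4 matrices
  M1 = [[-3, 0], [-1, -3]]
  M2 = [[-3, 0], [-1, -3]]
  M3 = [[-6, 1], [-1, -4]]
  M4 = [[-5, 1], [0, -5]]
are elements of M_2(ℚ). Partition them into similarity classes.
2 classes: {M1, M2}, {M3, M4}

Characteristic polynomials: χ_{M1} = (x + 3)^2, χ_{M2} = (x + 3)^2, χ_{M3} = (x + 5)^2, χ_{M4} = (x + 5)^2.

{M1, M2}: invariant factors (x + 3)^2.

{M3, M4}: invariant factors (x + 5)^2.

Matrices are similar if and only if their invariant-factor lists agree; the partition into similarity classes is {M1, M2}, {M3, M4}.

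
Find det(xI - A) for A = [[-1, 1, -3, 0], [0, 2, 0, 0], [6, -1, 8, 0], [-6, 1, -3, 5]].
χ_A(x) = (x - 5)^2(x - 2)^2

xI - A = [[x + 1, -1, 3, 0], [0, x - 2, 0, 0], [-6, 1, x - 8, 0], [6, -1, 3, x - 5]].

Expanding det(xI - A) along the first row:
det(xI - A) = + (x + 1)·det([[x - 2, 0, 0], [1, x - 8, 0], [-1, 3, x - 5]]) - (-1)·det([[0, 0, 0], [-6, x - 8, 0], [6, 3, x - 5]]) + (3)·det([[0, x - 2, 0], [-6, 1, 0], [6, -1, x - 5]]) - (0)·det([[0, x - 2, 0], [-6, 1, x - 8], [6, -1, 3]]).

Evaluating gives χ_A(x) = x^4 - 14x^3 + 69x^2 - 140x + 100 = (x - 5)^2(x - 2)^2.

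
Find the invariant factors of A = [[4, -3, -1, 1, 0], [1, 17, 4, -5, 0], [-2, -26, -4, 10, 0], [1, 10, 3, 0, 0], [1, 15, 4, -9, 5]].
(x - 5)(x - 4), (x - 5)(x - 4)^2

The Jordan structure of A has elementary divisors (x - 4)^2, (x - 4), (x - 5), (x - 5). Arranging the block sizes at each eigenvalue in decreasing order and taking row products gives the invariant factors.

Invariant factors (smallest first, each dividing the next): (x - 5)(x - 4), (x - 5)(x - 4)^2.

Check: the last factor (x - 5)(x - 4)^2 is the minimal polynomial, and the product (x - 5)^2(x - 4)^3 is the characteristic polynomial.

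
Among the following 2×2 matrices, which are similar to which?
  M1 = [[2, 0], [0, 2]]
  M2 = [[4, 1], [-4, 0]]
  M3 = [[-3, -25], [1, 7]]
Characteristic polynomials: χ_{M1} = (x - 2)^2, χ_{M2} = (x - 2)^2, χ_{M3} = (x - 2)^2.

{M1}: invariant factors x - 2, x - 2.

{M2, M3}: invariant factors (x - 2)^2.

Matrices are similar if and only if their invariant-factor lists agree; the partition into similarity classes is {M1}, {M2, M3}.

2 classes: {M1}, {M2, M3}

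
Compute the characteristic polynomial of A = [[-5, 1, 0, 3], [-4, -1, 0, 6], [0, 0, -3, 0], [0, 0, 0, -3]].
χ_A(x) = (x + 3)^4

xI - A = [[x + 5, -1, 0, -3], [4, x + 1, 0, -6], [0, 0, x + 3, 0], [0, 0, 0, x + 3]].

Expanding det(xI - A) along the first row:
det(xI - A) = + (x + 5)·det([[x + 1, 0, -6], [0, x + 3, 0], [0, 0, x + 3]]) - (-1)·det([[4, 0, -6], [0, x + 3, 0], [0, 0, x + 3]]) + (0)·det([[4, x + 1, -6], [0, 0, 0], [0, 0, x + 3]]) - (-3)·det([[4, x + 1, 0], [0, 0, x + 3], [0, 0, 0]]).

Evaluating gives χ_A(x) = x^4 + 12x^3 + 54x^2 + 108x + 81 = (x + 3)^4.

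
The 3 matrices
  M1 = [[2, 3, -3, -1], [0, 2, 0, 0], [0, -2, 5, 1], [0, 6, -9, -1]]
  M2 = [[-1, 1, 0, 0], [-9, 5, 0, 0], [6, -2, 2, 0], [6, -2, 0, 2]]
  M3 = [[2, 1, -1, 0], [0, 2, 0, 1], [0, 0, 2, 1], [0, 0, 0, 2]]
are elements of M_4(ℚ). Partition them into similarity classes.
2 classes: {M1, M3}, {M2}

Characteristic polynomials: χ_{M1} = (x - 2)^4, χ_{M2} = (x - 2)^4, χ_{M3} = (x - 2)^4.

{M1, M3}: invariant factors (x - 2)^2, (x - 2)^2.

{M2}: invariant factors x - 2, x - 2, (x - 2)^2.

Matrices are similar if and only if their invariant-factor lists agree; the partition into similarity classes is {M1, M3}, {M2}.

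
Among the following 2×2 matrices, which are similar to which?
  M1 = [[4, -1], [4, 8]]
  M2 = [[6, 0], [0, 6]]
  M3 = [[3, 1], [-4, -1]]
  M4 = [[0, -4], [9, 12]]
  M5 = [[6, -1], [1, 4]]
4 classes: {M1, M4}, {M2}, {M3}, {M5}

Characteristic polynomials: χ_{M1} = (x - 6)^2, χ_{M2} = (x - 6)^2, χ_{M3} = (x - 1)^2, χ_{M4} = (x - 6)^2, χ_{M5} = (x - 5)^2.

{M1, M4}: invariant factors (x - 6)^2.

{M2}: invariant factors x - 6, x - 6.

{M3}: invariant factors (x - 1)^2.

{M5}: invariant factors (x - 5)^2.

Matrices are similar if and only if their invariant-factor lists agree; the partition into similarity classes is {M1, M4}, {M2}, {M3}, {M5}.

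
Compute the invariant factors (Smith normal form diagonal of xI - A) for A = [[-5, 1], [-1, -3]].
The Jordan structure of A has elementary divisors (x + 4)^2. Arranging the block sizes at each eigenvalue in decreasing order and taking row products gives the invariant factors.

Invariant factors (smallest first, each dividing the next): (x + 4)^2.

Check: the last factor (x + 4)^2 is the minimal polynomial, and the product (x + 4)^2 is the characteristic polynomial.

(x + 4)^2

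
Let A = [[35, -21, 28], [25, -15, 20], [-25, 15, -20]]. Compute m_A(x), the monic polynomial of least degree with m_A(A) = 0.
m_A(x) = x^2

The characteristic polynomial factors as x^3. The minimal polynomial is ∏(x - λ)^{k_λ} where k_λ is the size of the largest Jordan block at λ.

For λ = 0: rank(A) = 1, and the largest Jordan block has size 2 (the smallest k with rank(A^k) = rank(A^(k+1))).

So m_A(x) = x^2.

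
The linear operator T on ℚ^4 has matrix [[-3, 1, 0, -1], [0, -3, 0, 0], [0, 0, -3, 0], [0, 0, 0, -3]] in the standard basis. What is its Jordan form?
J = [[-3, 1, 0, 0], [0, -3, 0, 0], [0, 0, -3, 0], [0, 0, 0, -3]]

The characteristic polynomial is det(xI - A) = (x + 3)^4, so the eigenvalues are -3 (algebraic multiplicity 4).

For λ = -3: rank(A + 3I) = 1, rank((A + 3I)^2) = 0. The eigenspace has dimension 4 - 1 = 3, so there are 3 Jordan blocks; the rank sequence gives block sizes [2, 1, 1].

Assembling the blocks gives the Jordan form J above.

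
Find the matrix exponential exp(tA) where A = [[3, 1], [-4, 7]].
e^{tA} = [[(1 - 2*t)*e^{5*t}, t*e^{5*t}], [-4*t*e^{5*t}, (2*t + 1)*e^{5*t}]]

A has Jordan form J = [[5, 1], [0, 5]] with A = PJP^{-1}, so e^{tA} = P e^{tJ} P^{-1}.

For a Jordan block J_k(λ), e^{tJ_k(λ)} = e^{λt} · (I + tN + t^2 N^2/2! + ... + t^{k-1} N^{k-1}/(k-1)!) where N is the nilpotent superdiagonal part.

Assembling the blocks and conjugating back gives the entries of e^{tA} as shown above.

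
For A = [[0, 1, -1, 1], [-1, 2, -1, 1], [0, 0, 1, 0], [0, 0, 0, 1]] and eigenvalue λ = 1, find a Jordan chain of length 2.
We seek v_1 ∈ ker((A - I)^2) \ ker(A - I), then set v_{i+1} = (A - I) v_i.

One such chain is v_1 = [[0, 3, 0, -2]]^T, v_2 = [[1, 1, 0, 0]]^T. Check: (A - I) v_2 = [[0, 0, 0, 0]]^T = 0.

v_1 = [[0, 3, 0, -2]]^T, v_2 = [[1, 1, 0, 0]]^T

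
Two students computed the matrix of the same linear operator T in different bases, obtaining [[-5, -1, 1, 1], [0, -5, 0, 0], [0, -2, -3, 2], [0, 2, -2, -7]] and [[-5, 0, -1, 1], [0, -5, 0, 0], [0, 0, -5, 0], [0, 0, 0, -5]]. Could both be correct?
Yes.

Two matrices over a field are similar if and only if they have the same invariant factors.

Both A and B have characteristic polynomial (x + 5)^4 and minimal polynomial (x + 5)^2. Computing further, both have invariant factors x + 5, x + 5, (x + 5)^2. Hence A and B are similar.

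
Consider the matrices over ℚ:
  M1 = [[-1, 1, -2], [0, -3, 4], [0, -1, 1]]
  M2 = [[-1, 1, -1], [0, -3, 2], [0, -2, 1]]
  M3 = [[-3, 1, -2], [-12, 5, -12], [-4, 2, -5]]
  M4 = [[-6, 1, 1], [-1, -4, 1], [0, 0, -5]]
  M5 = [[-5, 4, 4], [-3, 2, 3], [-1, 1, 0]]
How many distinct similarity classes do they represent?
2 classes: {M1, M2, M3, M5}, {M4}

Characteristic polynomials: χ_{M1} = (x + 1)^3, χ_{M2} = (x + 1)^3, χ_{M3} = (x + 1)^3, χ_{M4} = (x + 5)^3, χ_{M5} = (x + 1)^3.

{M1, M2, M3, M5}: invariant factors x + 1, (x + 1)^2.

{M4}: invariant factors x + 5, (x + 5)^2.

Matrices are similar if and only if their invariant-factor lists agree; the partition into similarity classes is {M1, M2, M3, M5}, {M4}.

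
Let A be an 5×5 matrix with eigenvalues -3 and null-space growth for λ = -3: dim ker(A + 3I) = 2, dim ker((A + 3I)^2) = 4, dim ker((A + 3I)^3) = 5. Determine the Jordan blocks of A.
Jordan blocks: (-3, 3), (-3, 2)

λ = -3: successive nullity increments [2, 2, 1] count blocks of size ≥ k; block sizes are [3, 2].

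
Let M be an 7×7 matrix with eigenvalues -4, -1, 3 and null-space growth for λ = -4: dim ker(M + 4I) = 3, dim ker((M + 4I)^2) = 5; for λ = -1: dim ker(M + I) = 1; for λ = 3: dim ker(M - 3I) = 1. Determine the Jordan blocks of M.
λ = -4: successive nullity increments [3, 2] count blocks of size ≥ k; block sizes are [2, 2, 1].
λ = -1: successive nullity increments [1] count blocks of size ≥ k; block sizes are [1].
λ = 3: successive nullity increments [1] count blocks of size ≥ k; block sizes are [1].

Jordan blocks: (-4, 2), (-4, 2), (-4, 1), (-1, 1), (3, 1)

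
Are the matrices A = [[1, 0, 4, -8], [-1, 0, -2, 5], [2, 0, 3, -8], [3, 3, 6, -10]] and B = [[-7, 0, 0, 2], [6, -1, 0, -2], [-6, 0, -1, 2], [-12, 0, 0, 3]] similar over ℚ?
Both have characteristic polynomial (x + 1)^3(x + 3), but the minimal polynomial of A is (x + 1)^2(x + 3) while the minimal polynomial of B is (x + 1)(x + 3). The minimal polynomial is a similarity invariant, so A and B are not similar.

No.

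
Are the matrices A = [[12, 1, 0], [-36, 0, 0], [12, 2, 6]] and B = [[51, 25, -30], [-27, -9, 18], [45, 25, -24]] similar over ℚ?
Yes.

Two matrices over a field are similar if and only if they have the same invariant factors.

Both A and B have characteristic polynomial (x - 6)^3 and minimal polynomial (x - 6)^2. Computing further, both have invariant factors x - 6, (x - 6)^2. Hence A and B are similar.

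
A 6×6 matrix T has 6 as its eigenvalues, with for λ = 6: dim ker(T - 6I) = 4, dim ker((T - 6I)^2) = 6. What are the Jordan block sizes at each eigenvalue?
λ = 6: successive nullity increments [4, 2] count blocks of size ≥ k; block sizes are [2, 2, 1, 1].

Jordan blocks: (6, 2), (6, 2), (6, 1), (6, 1)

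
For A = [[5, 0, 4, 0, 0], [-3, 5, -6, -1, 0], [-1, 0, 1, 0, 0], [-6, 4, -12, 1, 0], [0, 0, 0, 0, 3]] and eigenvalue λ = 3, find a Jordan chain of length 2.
v_1 = [[1, 1, 0, 0, 0]]^T, v_2 = [[2, -1, -1, -2, 0]]^T

We seek v_1 ∈ ker((A - 3I)^2) \ ker(A - 3I), then set v_{i+1} = (A - 3I) v_i.

One such chain is v_1 = [[1, 1, 0, 0, 0]]^T, v_2 = [[2, -1, -1, -2, 0]]^T. Check: (A - 3I) v_2 = [[0, 0, 0, 0, 0]]^T = 0.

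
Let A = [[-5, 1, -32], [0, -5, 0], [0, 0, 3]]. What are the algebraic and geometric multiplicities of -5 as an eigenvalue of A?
The characteristic polynomial is (x - 3)(x + 5)^2, so the factor x + 5 appears with exponent 2: the algebraic multiplicity is 2.

rank(A + 5I) = 2, so the eigenspace has dimension 3 - 2 = 1: the geometric multiplicity is 1.

Since 1 < 2, A is not diagonalizable.

algebraic multiplicity 2, geometric multiplicity 1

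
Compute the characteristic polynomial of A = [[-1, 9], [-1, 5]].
xI - A = [[x + 1, -9], [1, x - 5]].

Expanding det(xI - A) along the first row:
det(xI - A) = + (x + 1)·det([[x - 5]]) - (-9)·det([[1]]).

Evaluating gives χ_A(x) = x^2 - 4x + 4 = (x - 2)^2.

χ_A(x) = (x - 2)^2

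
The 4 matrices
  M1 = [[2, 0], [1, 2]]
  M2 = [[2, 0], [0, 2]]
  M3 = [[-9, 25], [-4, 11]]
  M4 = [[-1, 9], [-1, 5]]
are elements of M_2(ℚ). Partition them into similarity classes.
3 classes: {M1, M4}, {M2}, {M3}

Characteristic polynomials: χ_{M1} = (x - 2)^2, χ_{M2} = (x - 2)^2, χ_{M3} = (x - 1)^2, χ_{M4} = (x - 2)^2.

{M1, M4}: invariant factors (x - 2)^2.

{M2}: invariant factors x - 2, x - 2.

{M3}: invariant factors (x - 1)^2.

Matrices are similar if and only if their invariant-factor lists agree; the partition into similarity classes is {M1, M4}, {M2}, {M3}.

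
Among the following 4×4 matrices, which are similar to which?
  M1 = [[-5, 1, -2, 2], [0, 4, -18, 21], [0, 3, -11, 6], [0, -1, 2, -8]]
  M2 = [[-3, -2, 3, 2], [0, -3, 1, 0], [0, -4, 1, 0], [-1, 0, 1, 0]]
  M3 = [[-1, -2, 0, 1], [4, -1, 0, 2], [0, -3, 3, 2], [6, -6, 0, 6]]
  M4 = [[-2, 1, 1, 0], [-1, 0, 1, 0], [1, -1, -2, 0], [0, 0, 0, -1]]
Characteristic polynomials: χ_{M1} = (x + 5)^4, χ_{M2} = (x + 1)^3(x + 2), χ_{M3} = x(x - 3)^2(x - 1), χ_{M4} = (x + 1)^3(x + 2).

{M1}: invariant factors x + 5, (x + 5)^3.

{M2}: invariant factors x + 1, (x + 1)^2(x + 2).

{M3}: invariant factors x(x - 3)^2(x - 1).

{M4}: invariant factors x + 1, x + 1, (x + 1)(x + 2).

Matrices are similar if and only if their invariant-factor lists agree; the partition into similarity classes is {M1}, {M2}, {M3}, {M4}.

4 classes: {M1}, {M2}, {M3}, {M4}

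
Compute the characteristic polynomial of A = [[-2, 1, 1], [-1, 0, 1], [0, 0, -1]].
χ_A(x) = (x + 1)^3

xI - A = [[x + 2, -1, -1], [1, x, -1], [0, 0, x + 1]].

Expanding det(xI - A) along the first row:
det(xI - A) = + (x + 2)·det([[x, -1], [0, x + 1]]) - (-1)·det([[1, -1], [0, x + 1]]) + (-1)·det([[1, x], [0, 0]]).

Evaluating gives χ_A(x) = x^3 + 3x^2 + 3x + 1 = (x + 1)^3.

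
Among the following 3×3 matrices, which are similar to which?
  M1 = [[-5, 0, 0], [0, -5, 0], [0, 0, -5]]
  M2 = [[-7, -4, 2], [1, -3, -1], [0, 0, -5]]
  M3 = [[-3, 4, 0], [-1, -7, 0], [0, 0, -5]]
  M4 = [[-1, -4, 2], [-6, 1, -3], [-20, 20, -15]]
2 classes: {M1}, {M2, M3, M4}

Characteristic polynomials: χ_{M1} = (x + 5)^3, χ_{M2} = (x + 5)^3, χ_{M3} = (x + 5)^3, χ_{M4} = (x + 5)^3.

{M1}: invariant factors x + 5, x + 5, x + 5.

{M2, M3, M4}: invariant factors x + 5, (x + 5)^2.

Matrices are similar if and only if their invariant-factor lists agree; the partition into similarity classes is {M1}, {M2, M3, M4}.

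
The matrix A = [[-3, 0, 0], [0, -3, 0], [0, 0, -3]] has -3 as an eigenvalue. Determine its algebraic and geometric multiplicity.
algebraic multiplicity 3, geometric multiplicity 3

The characteristic polynomial is (x + 3)^3, so the factor x + 3 appears with exponent 3: the algebraic multiplicity is 3.

rank(A + 3I) = 0, so the eigenspace has dimension 3 - 0 = 3: the geometric multiplicity is 3.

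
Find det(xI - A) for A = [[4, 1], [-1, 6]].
xI - A = [[x - 4, -1], [1, x - 6]].

Expanding det(xI - A) along the first row:
det(xI - A) = + (x - 4)·det([[x - 6]]) - (-1)·det([[1]]).

Evaluating gives χ_A(x) = x^2 - 10x + 25 = (x - 5)^2.

χ_A(x) = (x - 5)^2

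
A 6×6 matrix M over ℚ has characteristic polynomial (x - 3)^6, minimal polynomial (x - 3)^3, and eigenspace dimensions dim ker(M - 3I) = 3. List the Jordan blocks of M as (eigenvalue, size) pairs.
λ = 3: algebraic multiplicity 6 (exponent in χ_M), largest block size 3 (exponent in m_M), 3 blocks (geometric multiplicity). These force block sizes [3, 2, 1].

Jordan blocks: (3, 3), (3, 2), (3, 1)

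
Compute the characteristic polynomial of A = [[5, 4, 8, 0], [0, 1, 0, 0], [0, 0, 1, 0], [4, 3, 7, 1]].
xI - A = [[x - 5, -4, -8, 0], [0, x - 1, 0, 0], [0, 0, x - 1, 0], [-4, -3, -7, x - 1]].

Expanding det(xI - A) along the first row:
det(xI - A) = + (x - 5)·det([[x - 1, 0, 0], [0, x - 1, 0], [-3, -7, x - 1]]) - (-4)·det([[0, 0, 0], [0, x - 1, 0], [-4, -7, x - 1]]) + (-8)·det([[0, x - 1, 0], [0, 0, 0], [-4, -3, x - 1]]) - (0)·det([[0, x - 1, 0], [0, 0, x - 1], [-4, -3, -7]]).

Evaluating gives χ_A(x) = x^4 - 8x^3 + 18x^2 - 16x + 5 = (x - 5)(x - 1)^3.

χ_A(x) = (x - 5)(x - 1)^3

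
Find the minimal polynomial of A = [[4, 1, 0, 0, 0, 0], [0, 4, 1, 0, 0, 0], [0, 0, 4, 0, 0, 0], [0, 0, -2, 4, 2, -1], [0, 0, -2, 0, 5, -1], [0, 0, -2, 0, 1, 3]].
The characteristic polynomial factors as (x - 4)^6. The minimal polynomial is ∏(x - λ)^{k_λ} where k_λ is the size of the largest Jordan block at λ.

For λ = 4: rank(A - 4I) = 4, and the largest Jordan block has size 3 (the smallest k with rank((A - 4I)^k) = rank((A - 4I)^(k+1))).

So m_A(x) = (x - 4)^3.

m_A(x) = (x - 4)^3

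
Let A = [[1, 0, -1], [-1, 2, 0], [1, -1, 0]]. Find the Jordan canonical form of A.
The characteristic polynomial is det(xI - A) = (x - 1)^3, so the eigenvalues are 1 (algebraic multiplicity 3).

For λ = 1: rank(A - I) = 2, rank((A - I)^2) = 1, rank((A - I)^3) = 0. The eigenspace has dimension 3 - 2 = 1, so there is 1 Jordan block; the rank sequence gives block sizes [3].

Assembling the blocks gives the Jordan form J above.

J = [[1, 1, 0], [0, 1, 1], [0, 0, 1]]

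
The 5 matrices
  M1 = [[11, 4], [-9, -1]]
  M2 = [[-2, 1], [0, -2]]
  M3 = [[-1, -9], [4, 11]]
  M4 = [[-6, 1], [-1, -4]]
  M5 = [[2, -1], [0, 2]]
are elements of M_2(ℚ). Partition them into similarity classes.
4 classes: {M1, M3}, {M2}, {M4}, {M5}

Characteristic polynomials: χ_{M1} = (x - 5)^2, χ_{M2} = (x + 2)^2, χ_{M3} = (x - 5)^2, χ_{M4} = (x + 5)^2, χ_{M5} = (x - 2)^2.

{M1, M3}: invariant factors (x - 5)^2.

{M2}: invariant factors (x + 2)^2.

{M4}: invariant factors (x + 5)^2.

{M5}: invariant factors (x - 2)^2.

Matrices are similar if and only if their invariant-factor lists agree; the partition into similarity classes is {M1, M3}, {M2}, {M4}, {M5}.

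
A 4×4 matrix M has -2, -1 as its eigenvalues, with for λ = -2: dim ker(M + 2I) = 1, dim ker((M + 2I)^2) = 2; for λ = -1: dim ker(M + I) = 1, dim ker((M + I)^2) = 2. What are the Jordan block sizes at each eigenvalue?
λ = -2: successive nullity increments [1, 1] count blocks of size ≥ k; block sizes are [2].
λ = -1: successive nullity increments [1, 1] count blocks of size ≥ k; block sizes are [2].

Jordan blocks: (-2, 2), (-1, 2)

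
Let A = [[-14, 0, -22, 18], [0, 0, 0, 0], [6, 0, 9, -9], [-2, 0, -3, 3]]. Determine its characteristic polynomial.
χ_A(x) = x^3(x + 2)

xI - A = [[x + 14, 0, 22, -18], [0, x, 0, 0], [-6, 0, x - 9, 9], [2, 0, 3, x - 3]].

Expanding det(xI - A) along the first row:
det(xI - A) = + (x + 14)·det([[x, 0, 0], [0, x - 9, 9], [0, 3, x - 3]]) - (0)·det([[0, 0, 0], [-6, x - 9, 9], [2, 3, x - 3]]) + (22)·det([[0, x, 0], [-6, 0, 9], [2, 0, x - 3]]) - (-18)·det([[0, x, 0], [-6, 0, x - 9], [2, 0, 3]]).

Evaluating gives χ_A(x) = x^4 + 2x^3 = x^3(x + 2).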